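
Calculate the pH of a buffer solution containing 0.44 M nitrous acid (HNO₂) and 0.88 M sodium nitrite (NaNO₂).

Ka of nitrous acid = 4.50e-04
pH = 3.65

pKa = -log(4.50e-04) = 3.35. pH = pKa + log([A⁻]/[HA]) = 3.35 + log(0.88/0.44)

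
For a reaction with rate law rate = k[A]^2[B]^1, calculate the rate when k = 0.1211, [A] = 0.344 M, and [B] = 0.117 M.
0.001677 M/s

rate = k·[A]^2·[B]^1 = 0.1211·(0.344)^2·(0.117)^1 = 0.1211·0.118336·0.117 = 0.001677 M/s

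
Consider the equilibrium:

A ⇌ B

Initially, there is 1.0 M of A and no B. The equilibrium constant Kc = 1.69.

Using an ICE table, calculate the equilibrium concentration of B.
[B] = 0.628 M

ICE: [A] = 1.0 − x, [B] = x.
Kc = x/(1.0 − x) = 1.69 ⇒ x = 1.69·1.0/(1 + 1.69) = 1.69/2.69 = 0.6283.
[B] = x = 0.628 M.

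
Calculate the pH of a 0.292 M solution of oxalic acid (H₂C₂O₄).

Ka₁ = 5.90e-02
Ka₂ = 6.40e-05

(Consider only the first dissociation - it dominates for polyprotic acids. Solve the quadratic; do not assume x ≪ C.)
pH = 0.98

x² + Ka₁·x − Ka₁·C = 0 with Ka₁ = 5.90e-02, C = 0.292.
x = (−Ka₁ + √(Ka₁² + 4·Ka₁·C))/2 = 1.0503e-01 M, so pH = 0.98.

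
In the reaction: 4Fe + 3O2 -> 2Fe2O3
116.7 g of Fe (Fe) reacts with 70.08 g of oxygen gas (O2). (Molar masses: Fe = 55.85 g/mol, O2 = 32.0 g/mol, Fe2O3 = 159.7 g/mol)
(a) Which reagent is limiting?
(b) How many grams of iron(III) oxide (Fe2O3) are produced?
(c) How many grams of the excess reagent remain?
(a) Fe, (b) 166.8 g, (c) 19.93 g

Moles of Fe = 116.7 g ÷ 55.85 g/mol = 2.08953 mol
Moles of O2 = 70.08 g ÷ 32.0 g/mol = 2.19 mol
Moles ÷ coefficient: Fe: 2.08953/4 = 0.5224, O2: 2.19/3 = 0.73
(a) Fe has the smaller value, so Fe is the limiting reagent.
(b) Moles of Fe2O3 = 2.08953 mol Fe × (2/4) = 1.04476 mol; mass = 1.04476 mol × 159.7 g/mol = 166.8 g
(c) O2 consumed = 2.08953 × (3/4) = 1.56714 mol; remaining = 2.19 − 1.56714 = 0.622856 mol; mass = 0.622856 mol × 32.0 g/mol = 19.93 g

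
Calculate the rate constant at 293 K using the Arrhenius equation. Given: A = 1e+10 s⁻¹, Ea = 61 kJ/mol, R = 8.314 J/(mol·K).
1.33e-01 s⁻¹

k = A·exp(-Ea/(R·T)) = 1e+10·exp(-61000/(8.314·293)) = 1e+10·exp(-25.0410) = 1e+10·1.3330e-11 = 1.33e-01 s⁻¹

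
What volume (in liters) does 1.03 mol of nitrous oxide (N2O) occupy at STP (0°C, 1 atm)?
At STP, 1 mol of gas occupies 22.4 L
Volume = 1.03 mol × 22.4 L/mol = 23.07 L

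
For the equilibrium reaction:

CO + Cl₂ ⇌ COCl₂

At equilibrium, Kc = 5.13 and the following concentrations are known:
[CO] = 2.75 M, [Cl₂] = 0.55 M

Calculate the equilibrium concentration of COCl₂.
[COCl₂] = 7.7591 M

Kc = ([COCl₂]) / ([CO] × [Cl₂]) = 5.13
[COCl₂]^1 = Kc · (reactant terms)/(other product terms) = 5.13 · 1.5125 / 1 = 7.7591
[COCl₂] = 7.7591 M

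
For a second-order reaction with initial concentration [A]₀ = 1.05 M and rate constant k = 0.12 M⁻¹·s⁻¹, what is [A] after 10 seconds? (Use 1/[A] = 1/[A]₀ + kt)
0.4646 M

1/[A] = 1/[A]₀ + k·t = 1/1.05 + (0.12)·(10) = 0.9524 + 1.2000 = 2.1524
[A] = 1/2.1524 = 0.4646 M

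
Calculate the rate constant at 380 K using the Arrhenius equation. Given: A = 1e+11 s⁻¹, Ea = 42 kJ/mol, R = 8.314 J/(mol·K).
1.68e+05 s⁻¹

k = A·exp(-Ea/(R·T)) = 1e+11·exp(-42000/(8.314·380)) = 1e+11·exp(-13.2940) = 1e+11·1.6846e-06 = 1.68e+05 s⁻¹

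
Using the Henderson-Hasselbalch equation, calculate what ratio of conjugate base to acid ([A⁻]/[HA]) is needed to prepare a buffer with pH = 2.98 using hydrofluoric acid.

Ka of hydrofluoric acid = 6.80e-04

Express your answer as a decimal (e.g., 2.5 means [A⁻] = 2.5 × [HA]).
[A⁻]/[HA] = 0.649

pKa = −log(6.80e-04) = 3.1675. pH = pKa + log([A⁻]/[HA]). 2.98 = 3.1675 + log(ratio). log(ratio) = 2.98 − 3.1675 = -0.1875. ratio = 10^(-0.1875) = 0.649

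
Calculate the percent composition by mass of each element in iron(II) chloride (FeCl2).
Fe: 44.06%, Cl: 55.94%

Molar mass of FeCl2 = 126.75 g/mol
% Fe = (1 × 55.85) / 126.75 × 100% = 55.85 / 126.75 × 100% = 44.06%
% Cl = (2 × 35.45) / 126.75 × 100% = 70.9 / 126.75 × 100% = 55.94%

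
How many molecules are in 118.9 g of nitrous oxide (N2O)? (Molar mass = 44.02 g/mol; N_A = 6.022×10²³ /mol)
Moles = 118.9 g ÷ 44.02 g/mol = 2.70104 mol
Molecules = 2.70104 mol × 6.022×10²³ /mol = 1.627e+24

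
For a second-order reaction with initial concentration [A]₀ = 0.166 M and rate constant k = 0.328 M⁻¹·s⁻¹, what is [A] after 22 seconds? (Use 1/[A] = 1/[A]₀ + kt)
0.0755 M

1/[A] = 1/[A]₀ + k·t = 1/0.166 + (0.328)·(22) = 6.0241 + 7.2160 = 13.2401
[A] = 1/13.2401 = 0.0755 M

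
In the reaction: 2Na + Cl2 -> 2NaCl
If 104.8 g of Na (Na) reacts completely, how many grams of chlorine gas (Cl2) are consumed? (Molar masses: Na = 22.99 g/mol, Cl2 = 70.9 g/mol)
Moles of Na = 104.8 g ÷ 22.99 g/mol = 4.5585 mol
Mole ratio: 1 mol Cl2 / 2 mol Na
Moles of Cl2 = 4.5585 × (1/2) = 2.27925 mol
Mass of Cl2 = 2.27925 mol × 70.9 g/mol = 161.6 g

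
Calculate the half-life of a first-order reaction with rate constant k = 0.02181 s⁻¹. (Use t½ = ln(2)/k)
31.78 s

t½ = ln(2)/k = 0.6931/0.02181 = 31.78 s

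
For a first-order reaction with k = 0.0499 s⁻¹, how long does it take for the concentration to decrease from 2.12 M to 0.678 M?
22.85 s

From ln[A] = ln[A]₀ - k·t: t = ln([A]₀/[A])/k = ln(2.12/0.678)/0.0499 = ln(3.1268)/0.0499 = 1.1400/0.0499 = 22.85 s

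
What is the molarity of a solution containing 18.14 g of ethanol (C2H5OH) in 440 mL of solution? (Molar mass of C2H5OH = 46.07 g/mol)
Moles of C2H5OH = 18.14 g ÷ 46.07 g/mol = 0.393749 mol
Volume = 440 mL = 0.44 L
Molarity = 0.393749 mol ÷ 0.44 L = 0.8949 M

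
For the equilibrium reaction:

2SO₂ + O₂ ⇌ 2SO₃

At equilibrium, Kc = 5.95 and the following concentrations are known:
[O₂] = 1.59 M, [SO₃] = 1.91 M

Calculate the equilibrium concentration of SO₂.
[SO₂] = 0.6210 M

Kc = ([SO₃]^2) / ([SO₂]^2 × [O₂]) = 5.95
[SO₂]^2 = (product terms)/(Kc · other reactant terms) = 3.6481 / (5.95 · 1.59) = 0.38561
[SO₂] = (0.38561)^(1/2) = 0.6210 M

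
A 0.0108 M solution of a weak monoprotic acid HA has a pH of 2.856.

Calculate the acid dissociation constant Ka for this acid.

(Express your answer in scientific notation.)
K_a = 2.06e-04

[H⁺] = 10^(−pH) = 10^(−2.856) = 1.393e-03 M. For HA ⇌ H⁺ + A⁻, Ka = x²/(C − x) = (1.393e-03)²/(0.0108 − 1.393e-03) = 2.06e-04.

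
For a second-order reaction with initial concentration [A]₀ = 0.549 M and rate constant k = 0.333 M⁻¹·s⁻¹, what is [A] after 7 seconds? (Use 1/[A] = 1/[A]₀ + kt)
0.2408 M

1/[A] = 1/[A]₀ + k·t = 1/0.549 + (0.333)·(7) = 1.8215 + 2.3310 = 4.1525
[A] = 1/4.1525 = 0.2408 M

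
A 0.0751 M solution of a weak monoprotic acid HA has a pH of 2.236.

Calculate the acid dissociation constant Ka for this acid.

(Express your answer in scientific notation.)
K_a = 4.87e-04

[H⁺] = 10^(−pH) = 10^(−2.236) = 5.808e-03 M. For HA ⇌ H⁺ + A⁻, Ka = x²/(C − x) = (5.808e-03)²/(0.0751 − 5.808e-03) = 4.87e-04.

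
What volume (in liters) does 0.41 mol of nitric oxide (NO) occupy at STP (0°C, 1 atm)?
At STP, 1 mol of gas occupies 22.4 L
Volume = 0.41 mol × 22.4 L/mol = 9.18 L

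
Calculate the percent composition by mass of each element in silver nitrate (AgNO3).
Ag: 63.50%, N: 8.25%, O: 28.26%

Molar mass of AgNO3 = 169.88 g/mol
% Ag = (1 × 107.87) / 169.88 × 100% = 107.87 / 169.88 × 100% = 63.50%
% N = (1 × 14.01) / 169.88 × 100% = 14.01 / 169.88 × 100% = 8.25%
% O = (3 × 16.0) / 169.88 × 100% = 48 / 169.88 × 100% = 28.26%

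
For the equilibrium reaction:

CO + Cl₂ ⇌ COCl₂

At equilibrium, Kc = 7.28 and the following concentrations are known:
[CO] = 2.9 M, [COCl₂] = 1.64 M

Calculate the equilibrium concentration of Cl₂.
[Cl₂] = 0.0777 M

Kc = ([COCl₂]) / ([CO] × [Cl₂]) = 7.28
[Cl₂]^1 = (product terms)/(Kc · other reactant terms) = 1.64 / (7.28 · 2.9) = 0.077681
[Cl₂] = 0.0777 M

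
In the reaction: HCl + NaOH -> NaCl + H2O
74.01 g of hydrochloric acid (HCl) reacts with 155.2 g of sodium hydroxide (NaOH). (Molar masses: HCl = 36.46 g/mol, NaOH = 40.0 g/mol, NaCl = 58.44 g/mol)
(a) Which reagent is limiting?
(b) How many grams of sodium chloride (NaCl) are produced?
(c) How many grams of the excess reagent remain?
(a) HCl, (b) 118.6 g, (c) 74 g

Moles of HCl = 74.01 g ÷ 36.46 g/mol = 2.0299 mol
Moles of NaOH = 155.2 g ÷ 40.0 g/mol = 3.88 mol
Moles ÷ coefficient: HCl: 2.0299/1 = 2.03, NaOH: 3.88/1 = 3.88
(a) HCl has the smaller value, so HCl is the limiting reagent.
(b) Moles of NaCl = 2.0299 mol HCl × (1/1) = 2.0299 mol; mass = 2.0299 mol × 58.44 g/mol = 118.6 g
(c) NaOH consumed = 2.0299 × (1/1) = 2.0299 mol; remaining = 3.88 − 2.0299 = 1.8501 mol; mass = 1.8501 mol × 40.0 g/mol = 74 g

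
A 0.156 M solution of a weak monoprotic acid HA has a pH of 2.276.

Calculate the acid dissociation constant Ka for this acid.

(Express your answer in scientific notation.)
K_a = 1.86e-04

[H⁺] = 10^(−pH) = 10^(−2.276) = 5.297e-03 M. For HA ⇌ H⁺ + A⁻, Ka = x²/(C − x) = (5.297e-03)²/(0.156 − 5.297e-03) = 1.86e-04.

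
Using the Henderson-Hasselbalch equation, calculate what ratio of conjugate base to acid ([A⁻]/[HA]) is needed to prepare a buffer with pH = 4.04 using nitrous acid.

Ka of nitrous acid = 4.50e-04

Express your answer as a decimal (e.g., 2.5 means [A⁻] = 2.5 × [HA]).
[A⁻]/[HA] = 4.934

pKa = −log(4.50e-04) = 3.3468. pH = pKa + log([A⁻]/[HA]). 4.04 = 3.3468 + log(ratio). log(ratio) = 4.04 − 3.3468 = 0.6932. ratio = 10^(0.6932) = 4.934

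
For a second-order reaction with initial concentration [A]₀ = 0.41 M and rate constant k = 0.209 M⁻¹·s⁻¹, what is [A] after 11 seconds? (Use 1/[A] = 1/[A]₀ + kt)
0.2111 M

1/[A] = 1/[A]₀ + k·t = 1/0.41 + (0.209)·(11) = 2.4390 + 2.2990 = 4.7380
[A] = 1/4.7380 = 0.2111 M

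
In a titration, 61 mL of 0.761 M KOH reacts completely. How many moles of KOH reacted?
Moles = Molarity × Volume (L)
Moles = 0.761 M × 0.061 L = 0.04642 mol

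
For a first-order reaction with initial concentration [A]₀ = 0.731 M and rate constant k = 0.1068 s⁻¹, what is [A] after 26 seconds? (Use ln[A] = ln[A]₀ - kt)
0.0455 M

ln[A] = ln[A]₀ - k·t = ln(0.731) - (0.1068)·(26) = -0.3133 - 2.7768 = -3.0901
[A] = e^(-3.0901) = 0.0455 M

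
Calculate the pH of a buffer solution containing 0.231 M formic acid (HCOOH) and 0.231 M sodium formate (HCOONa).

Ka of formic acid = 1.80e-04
pH = 3.74

pKa = -log(1.80e-04) = 3.74. pH = pKa + log([A⁻]/[HA]) = 3.74 + log(0.231/0.231)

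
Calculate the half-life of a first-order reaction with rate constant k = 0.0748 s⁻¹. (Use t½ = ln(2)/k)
9.27 s

t½ = ln(2)/k = 0.6931/0.0748 = 9.27 s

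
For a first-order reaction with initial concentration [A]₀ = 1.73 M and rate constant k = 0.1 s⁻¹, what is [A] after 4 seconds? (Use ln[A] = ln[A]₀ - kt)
1.1597 M

ln[A] = ln[A]₀ - k·t = ln(1.73) - (0.1)·(4) = 0.5481 - 0.4000 = 0.1481
[A] = e^(0.1481) = 1.1597 M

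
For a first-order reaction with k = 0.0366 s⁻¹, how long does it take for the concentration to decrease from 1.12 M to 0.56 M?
18.94 s

From ln[A] = ln[A]₀ - k·t: t = ln([A]₀/[A])/k = ln(1.12/0.56)/0.0366 = ln(2.0000)/0.0366 = 0.6931/0.0366 = 18.94 s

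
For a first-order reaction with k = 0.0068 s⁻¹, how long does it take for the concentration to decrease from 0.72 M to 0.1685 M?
213.58 s

From ln[A] = ln[A]₀ - k·t: t = ln([A]₀/[A])/k = ln(0.72/0.1685)/0.0068 = ln(4.2730)/0.0068 = 1.4523/0.0068 = 213.58 s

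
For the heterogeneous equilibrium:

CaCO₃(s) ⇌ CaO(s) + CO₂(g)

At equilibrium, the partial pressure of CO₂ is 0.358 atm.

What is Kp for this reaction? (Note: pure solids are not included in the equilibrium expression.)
K_p = 0.358

Solids (CaCO₃, CaO) have activity 1 and are excluded.
Kp = P(CO₂) = 0.358.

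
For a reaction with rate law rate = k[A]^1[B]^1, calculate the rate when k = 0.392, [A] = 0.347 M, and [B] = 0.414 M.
0.05631 M/s

rate = k·[A]^1·[B]^1 = 0.392·(0.347)^1·(0.414)^1 = 0.392·0.347·0.414 = 0.05631 M/s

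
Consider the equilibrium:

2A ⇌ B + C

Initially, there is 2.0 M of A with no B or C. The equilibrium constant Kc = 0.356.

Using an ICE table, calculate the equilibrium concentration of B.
[B] = 0.544 M

ICE: [A] = 2.0 − 2x, [B] = [C] = x.
Kc = x²/(2.0 − 2x)² = 0.356 ⇒ √Kc = x/(2.0 − 2x).
x = √0.356·2.0/(1 + 2√0.356) = 0.59666·2.0/2.1933 = 0.54407.
[B] = x = 0.544 M.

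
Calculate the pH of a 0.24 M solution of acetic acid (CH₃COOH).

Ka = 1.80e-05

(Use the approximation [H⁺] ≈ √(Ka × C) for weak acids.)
pH = 2.68

[H⁺] = √(Ka × C) = √(1.80e-05 × 0.24) = 2.0785e-03. pH = -log(2.0785e-03)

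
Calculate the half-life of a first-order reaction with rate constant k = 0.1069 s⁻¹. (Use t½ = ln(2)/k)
6.48 s

t½ = ln(2)/k = 0.6931/0.1069 = 6.48 s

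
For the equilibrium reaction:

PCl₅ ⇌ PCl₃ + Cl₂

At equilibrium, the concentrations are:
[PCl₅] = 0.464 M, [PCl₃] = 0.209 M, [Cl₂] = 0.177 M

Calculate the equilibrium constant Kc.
K_c = 0.0797

Kc = ([PCl₃] × [Cl₂]) / ([PCl₅])
   = ((0.209)·(0.177)) / ((0.464))
   = 0.036993 / 0.464 = 0.0797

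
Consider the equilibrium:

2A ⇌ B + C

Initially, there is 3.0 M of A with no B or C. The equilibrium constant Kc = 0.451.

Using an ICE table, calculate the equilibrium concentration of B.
[B] = 0.860 M

ICE: [A] = 3.0 − 2x, [B] = [C] = x.
Kc = x²/(3.0 − 2x)² = 0.451 ⇒ √Kc = x/(3.0 − 2x).
x = √0.451·3.0/(1 + 2√0.451) = 0.67157·3.0/2.3431 = 0.85983.
[B] = x = 0.860 M.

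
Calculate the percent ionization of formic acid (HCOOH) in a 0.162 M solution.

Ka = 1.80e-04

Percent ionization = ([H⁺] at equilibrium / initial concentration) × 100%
Percent ionization = 3.28%

Let x = [H⁺]. Ka = x²/(C - x) ⇒ x² + (1.80e-04)x - (1.80e-04)(0.162) = 0. x = 5.3107e-03. Percent = (5.3107e-03/0.162) × 100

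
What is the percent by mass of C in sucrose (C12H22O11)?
Mass of C in formula = 12.01 × 12 = 144.12 g/mol
Molar mass = 342.3 g/mol
% C = (144.12/342.3) × 100% = 42.10%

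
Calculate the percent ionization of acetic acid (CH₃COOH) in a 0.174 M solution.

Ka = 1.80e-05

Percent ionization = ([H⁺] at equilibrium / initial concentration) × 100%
Percent ionization = 1.01%

Let x = [H⁺]. Ka = x²/(C - x) ⇒ x² + (1.80e-05)x - (1.80e-05)(0.174) = 0. x = 1.7608e-03. Percent = (1.7608e-03/0.174) × 100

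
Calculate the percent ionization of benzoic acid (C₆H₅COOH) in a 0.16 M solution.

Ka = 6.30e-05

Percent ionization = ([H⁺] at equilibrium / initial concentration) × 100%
Percent ionization = 1.96%

Let x = [H⁺]. Ka = x²/(C - x) ⇒ x² + (6.30e-05)x - (6.30e-05)(0.16) = 0. x = 3.1436e-03. Percent = (3.1436e-03/0.16) × 100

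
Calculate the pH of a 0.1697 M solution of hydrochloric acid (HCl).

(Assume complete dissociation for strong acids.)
pH = 0.77

[H⁺] = 0.1697 M for strong acid. pH = -log[H⁺] = -log(0.1697)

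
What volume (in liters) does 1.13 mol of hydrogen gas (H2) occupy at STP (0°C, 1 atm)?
At STP, 1 mol of gas occupies 22.4 L
Volume = 1.13 mol × 22.4 L/mol = 25.31 L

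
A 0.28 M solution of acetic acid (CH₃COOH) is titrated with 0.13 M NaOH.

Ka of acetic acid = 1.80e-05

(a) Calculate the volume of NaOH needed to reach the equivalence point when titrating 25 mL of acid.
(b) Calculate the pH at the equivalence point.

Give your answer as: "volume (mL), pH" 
V = 53.8 mL, pH = 8.85

(a) At equivalence: moles acid = moles base.
moles acid = 0.28 × 0.025 = 0.007 mol; V_NaOH = 0.007/0.13 = 0.05385 L = 53.8 mL.
(b) At equivalence, all acid → conjugate base A⁻ at [A⁻] = 0.007/0.07885 = 0.08878 M.
Kb = Kw/Ka = 1.0e-14/1.80e-05 = 5.556e-10; [OH⁻] = √(Kb·[A⁻]) = 7.023e-06; pOH = 5.15; pH = 14 − pOH = 8.85.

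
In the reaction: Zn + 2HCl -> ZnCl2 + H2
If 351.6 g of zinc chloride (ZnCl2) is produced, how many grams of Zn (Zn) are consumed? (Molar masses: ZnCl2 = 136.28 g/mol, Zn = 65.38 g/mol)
Moles of ZnCl2 = 351.6 g ÷ 136.28 g/mol = 2.57998 mol
Mole ratio: 1 mol Zn / 1 mol ZnCl2
Moles of Zn = 2.57998 × (1/1) = 2.57998 mol
Mass of Zn = 2.57998 mol × 65.38 g/mol = 168.7 g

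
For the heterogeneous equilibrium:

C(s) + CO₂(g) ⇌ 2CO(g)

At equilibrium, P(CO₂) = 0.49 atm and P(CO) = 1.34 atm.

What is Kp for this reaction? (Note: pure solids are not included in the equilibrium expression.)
K_p = 3.664

Solid C is excluded.
Kp = P(CO)²/P(CO₂) = (1.34)²/0.49 = 1.796/0.49 = 3.664.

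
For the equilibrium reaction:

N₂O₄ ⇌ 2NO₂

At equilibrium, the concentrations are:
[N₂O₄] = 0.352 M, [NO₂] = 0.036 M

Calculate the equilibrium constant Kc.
K_c = 3.68e-03

Kc = ([NO₂]^2) / ([N₂O₄])
   = ((0.036)^2) / ((0.352))
   = 0.001296 / 0.352 = 3.68e-03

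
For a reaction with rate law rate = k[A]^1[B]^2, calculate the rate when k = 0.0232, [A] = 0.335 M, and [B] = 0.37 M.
0.001064 M/s

rate = k·[A]^1·[B]^2 = 0.0232·(0.335)^1·(0.37)^2 = 0.0232·0.335·0.1369 = 0.001064 M/s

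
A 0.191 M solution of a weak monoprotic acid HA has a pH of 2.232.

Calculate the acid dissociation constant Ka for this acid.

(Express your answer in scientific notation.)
K_a = 1.86e-04

[H⁺] = 10^(−pH) = 10^(−2.232) = 5.861e-03 M. For HA ⇌ H⁺ + A⁻, Ka = x²/(C − x) = (5.861e-03)²/(0.191 − 5.861e-03) = 1.86e-04.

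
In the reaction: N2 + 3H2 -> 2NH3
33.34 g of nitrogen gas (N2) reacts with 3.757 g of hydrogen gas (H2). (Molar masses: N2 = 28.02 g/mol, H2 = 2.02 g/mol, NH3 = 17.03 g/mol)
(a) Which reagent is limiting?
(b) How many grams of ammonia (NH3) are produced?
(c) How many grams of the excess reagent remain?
(a) H2, (b) 21.12 g, (c) 15.97 g

Moles of N2 = 33.34 g ÷ 28.02 g/mol = 1.18986 mol
Moles of H2 = 3.757 g ÷ 2.02 g/mol = 1.8599 mol
Moles ÷ coefficient: N2: 1.18986/1 = 1.19, H2: 1.8599/3 = 0.62
(a) H2 has the smaller value, so H2 is the limiting reagent.
(b) Moles of NH3 = 1.8599 mol H2 × (2/3) = 1.23993 mol; mass = 1.23993 mol × 17.03 g/mol = 21.12 g
(c) N2 consumed = 1.8599 × (1/3) = 0.619967 mol; remaining = 1.18986 − 0.619967 = 0.569897 mol; mass = 0.569897 mol × 28.02 g/mol = 15.97 g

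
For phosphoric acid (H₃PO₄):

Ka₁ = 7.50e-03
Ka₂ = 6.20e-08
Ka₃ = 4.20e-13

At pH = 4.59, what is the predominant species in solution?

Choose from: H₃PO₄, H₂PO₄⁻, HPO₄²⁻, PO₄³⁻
H₂PO₄⁻

pKa1 = 2.12, pKa2 = 7.21, pKa3 = 12.38. Each pKa is the crossover between adjacent species; pH = 4.59 lies in the region where H₂PO₄⁻ predominates.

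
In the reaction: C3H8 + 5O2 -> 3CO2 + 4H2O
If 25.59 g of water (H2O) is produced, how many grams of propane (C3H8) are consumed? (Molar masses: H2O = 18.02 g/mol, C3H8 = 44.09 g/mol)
Moles of H2O = 25.59 g ÷ 18.02 g/mol = 1.42009 mol
Mole ratio: 1 mol C3H8 / 4 mol H2O
Moles of C3H8 = 1.42009 × (1/4) = 0.355022 mol
Mass of C3H8 = 0.355022 mol × 44.09 g/mol = 15.65 g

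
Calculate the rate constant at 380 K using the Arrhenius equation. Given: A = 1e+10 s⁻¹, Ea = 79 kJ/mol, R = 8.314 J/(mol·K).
1.38e-01 s⁻¹

k = A·exp(-Ea/(R·T)) = 1e+10·exp(-79000/(8.314·380)) = 1e+10·exp(-25.0054) = 1e+10·1.3813e-11 = 1.38e-01 s⁻¹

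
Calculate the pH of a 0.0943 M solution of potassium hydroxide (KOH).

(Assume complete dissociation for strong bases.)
pH = 12.97

[OH⁻] = 0.0943 M for strong base. pOH = -log[OH⁻] = 1.03, pH = 14 - pOH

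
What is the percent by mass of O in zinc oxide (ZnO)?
Mass of O in formula = 16.0 × 1 = 16 g/mol
Molar mass = 81.38 g/mol
% O = (16/81.38) × 100% = 19.66%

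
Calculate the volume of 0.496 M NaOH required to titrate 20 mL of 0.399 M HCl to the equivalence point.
V_{base} = 16.1 mL

At equivalence: moles acid = moles base.
moles HCl = 0.399 M × 0.02 L = 0.00798 mol
V_NaOH = 0.00798 mol ÷ 0.496 M = 0.01609 L = 16.1 mL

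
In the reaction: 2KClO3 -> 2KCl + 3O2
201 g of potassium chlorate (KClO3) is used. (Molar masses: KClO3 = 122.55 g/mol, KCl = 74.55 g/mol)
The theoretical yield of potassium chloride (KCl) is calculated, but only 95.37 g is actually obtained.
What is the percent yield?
Moles of KClO3 = 201 g ÷ 122.55 g/mol = 1.64015 mol
Mole ratio: 2 mol KCl / 2 mol KClO3
Moles of KCl = 1.64015 × (2/2) = 1.64015 mol
Theoretical yield = 1.64015 mol × 74.55 g/mol = 122.27 g
Actual yield = 95.37 g
Percent yield = (95.37 / 122.27) × 100% = 78.0%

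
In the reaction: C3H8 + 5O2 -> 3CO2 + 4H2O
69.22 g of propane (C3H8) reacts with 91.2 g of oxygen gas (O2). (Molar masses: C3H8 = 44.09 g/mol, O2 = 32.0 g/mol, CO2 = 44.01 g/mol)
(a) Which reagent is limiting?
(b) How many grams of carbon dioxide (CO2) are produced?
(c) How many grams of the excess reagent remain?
(a) O2, (b) 75.26 g, (c) 44.09 g

Moles of C3H8 = 69.22 g ÷ 44.09 g/mol = 1.56997 mol
Moles of O2 = 91.2 g ÷ 32.0 g/mol = 2.85 mol
Moles ÷ coefficient: C3H8: 1.56997/1 = 1.57, O2: 2.85/5 = 0.57
(a) O2 has the smaller value, so O2 is the limiting reagent.
(b) Moles of CO2 = 2.85 mol O2 × (3/5) = 1.71 mol; mass = 1.71 mol × 44.01 g/mol = 75.26 g
(c) C3H8 consumed = 2.85 × (1/5) = 0.57 mol; remaining = 1.56997 − 0.57 = 0.999971 mol; mass = 0.999971 mol × 44.09 g/mol = 44.09 g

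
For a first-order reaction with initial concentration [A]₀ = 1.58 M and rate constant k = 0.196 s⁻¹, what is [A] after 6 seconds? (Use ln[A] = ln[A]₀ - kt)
0.4874 M

ln[A] = ln[A]₀ - k·t = ln(1.58) - (0.196)·(6) = 0.4574 - 1.1760 = -0.7186
[A] = e^(-0.7186) = 0.4874 M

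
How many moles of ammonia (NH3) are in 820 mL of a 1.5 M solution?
Moles = Molarity × Volume (L)
Moles = 1.5 M × 0.82 L = 1.23 mol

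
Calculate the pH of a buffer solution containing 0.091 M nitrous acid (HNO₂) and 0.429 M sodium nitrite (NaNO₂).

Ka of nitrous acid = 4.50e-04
pH = 4.02

pKa = -log(4.50e-04) = 3.35. pH = pKa + log([A⁻]/[HA]) = 3.35 + log(0.429/0.091)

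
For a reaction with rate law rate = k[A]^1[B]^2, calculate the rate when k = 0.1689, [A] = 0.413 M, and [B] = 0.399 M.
0.01111 M/s

rate = k·[A]^1·[B]^2 = 0.1689·(0.413)^1·(0.399)^2 = 0.1689·0.413·0.159201 = 0.01111 M/s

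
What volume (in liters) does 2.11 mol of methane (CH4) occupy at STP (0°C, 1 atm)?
At STP, 1 mol of gas occupies 22.4 L
Volume = 2.11 mol × 22.4 L/mol = 47.26 L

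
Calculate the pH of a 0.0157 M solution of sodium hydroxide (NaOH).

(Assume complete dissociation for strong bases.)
pH = 12.20

[OH⁻] = 0.0157 M for strong base. pOH = -log[OH⁻] = 1.80, pH = 14 - pOH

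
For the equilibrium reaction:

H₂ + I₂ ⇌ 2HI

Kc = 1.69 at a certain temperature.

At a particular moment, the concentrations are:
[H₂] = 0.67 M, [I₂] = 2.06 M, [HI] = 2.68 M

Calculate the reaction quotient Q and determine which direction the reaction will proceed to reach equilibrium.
Q = 5.204, Q > K, reaction proceeds reverse (toward reactants)

Q = ([HI]^2) / ([H₂] × [I₂])
  = ((2.68)^2) / ((0.67)·(2.06)) = 7.1824/1.3802 = 5.204
Since Q = 5.204 > Kc = 1.69, the reaction proceeds reverse (toward reactants) to reach equilibrium.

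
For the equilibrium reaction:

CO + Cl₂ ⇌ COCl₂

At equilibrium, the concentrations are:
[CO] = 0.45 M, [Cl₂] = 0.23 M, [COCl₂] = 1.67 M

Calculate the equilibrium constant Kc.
K_c = 16.1353

Kc = ([COCl₂]) / ([CO] × [Cl₂])
   = ((1.67)) / ((0.45)·(0.23))
   = 1.67 / 0.1035 = 16.1353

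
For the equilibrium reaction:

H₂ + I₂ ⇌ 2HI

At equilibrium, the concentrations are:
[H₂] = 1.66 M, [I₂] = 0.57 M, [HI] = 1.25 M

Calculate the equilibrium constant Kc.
K_c = 1.6513

Kc = ([HI]^2) / ([H₂] × [I₂])
   = ((1.25)^2) / ((1.66)·(0.57))
   = 1.5625 / 0.9462 = 1.6513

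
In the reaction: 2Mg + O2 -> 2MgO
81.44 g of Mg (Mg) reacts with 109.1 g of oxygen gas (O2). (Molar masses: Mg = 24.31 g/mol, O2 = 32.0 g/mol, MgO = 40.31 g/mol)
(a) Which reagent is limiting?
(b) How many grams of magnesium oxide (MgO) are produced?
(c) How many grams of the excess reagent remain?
(a) Mg, (b) 135 g, (c) 55.5 g

Moles of Mg = 81.44 g ÷ 24.31 g/mol = 3.35006 mol
Moles of O2 = 109.1 g ÷ 32.0 g/mol = 3.40937 mol
Moles ÷ coefficient: Mg: 3.35006/2 = 1.675, O2: 3.40937/1 = 3.409
(a) Mg has the smaller value, so Mg is the limiting reagent.
(b) Moles of MgO = 3.35006 mol Mg × (2/2) = 3.35006 mol; mass = 3.35006 mol × 40.31 g/mol = 135 g
(c) O2 consumed = 3.35006 × (1/2) = 1.67503 mol; remaining = 3.40937 − 1.67503 = 1.73434 mol; mass = 1.73434 mol × 32.0 g/mol = 55.5 g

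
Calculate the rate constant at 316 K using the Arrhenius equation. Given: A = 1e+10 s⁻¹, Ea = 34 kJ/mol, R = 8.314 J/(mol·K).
2.40e+04 s⁻¹

k = A·exp(-Ea/(R·T)) = 1e+10·exp(-34000/(8.314·316)) = 1e+10·exp(-12.9414) = 1e+10·2.3967e-06 = 2.40e+04 s⁻¹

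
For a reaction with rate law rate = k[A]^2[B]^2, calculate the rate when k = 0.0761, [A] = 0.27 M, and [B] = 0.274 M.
0.0004165 M/s

rate = k·[A]^2·[B]^2 = 0.0761·(0.27)^2·(0.274)^2 = 0.0761·0.0729·0.075076 = 0.0004165 M/s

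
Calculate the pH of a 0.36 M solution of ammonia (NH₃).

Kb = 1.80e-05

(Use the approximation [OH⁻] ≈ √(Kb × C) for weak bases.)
pH = 11.41

[OH⁻] = √(Kb × C) = √(1.80e-05 × 0.36) = 2.5456e-03. pOH = 2.59, pH = 14 - pOH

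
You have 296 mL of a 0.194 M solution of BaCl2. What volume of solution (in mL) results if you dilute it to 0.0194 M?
Using M₁V₁ = M₂V₂:
0.194 × 296 = 0.0194 × V₂
V₂ = (0.194 × 296) / 0.0194 = 2960 mL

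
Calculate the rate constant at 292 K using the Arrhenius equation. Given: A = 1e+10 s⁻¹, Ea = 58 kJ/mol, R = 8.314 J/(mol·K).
4.21e-01 s⁻¹

k = A·exp(-Ea/(R·T)) = 1e+10·exp(-58000/(8.314·292)) = 1e+10·exp(-23.8910) = 1e+10·4.2097e-11 = 4.21e-01 s⁻¹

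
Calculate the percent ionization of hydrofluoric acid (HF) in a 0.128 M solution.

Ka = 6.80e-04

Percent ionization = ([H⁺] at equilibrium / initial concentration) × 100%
Percent ionization = 7.03%

Let x = [H⁺]. Ka = x²/(C - x) ⇒ x² + (6.80e-04)x - (6.80e-04)(0.128) = 0. x = 8.9957e-03. Percent = (8.9957e-03/0.128) × 100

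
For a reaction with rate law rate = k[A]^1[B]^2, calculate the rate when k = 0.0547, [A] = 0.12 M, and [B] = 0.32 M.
0.0006722 M/s

rate = k·[A]^1·[B]^2 = 0.0547·(0.12)^1·(0.32)^2 = 0.0547·0.12·0.1024 = 0.0006722 M/s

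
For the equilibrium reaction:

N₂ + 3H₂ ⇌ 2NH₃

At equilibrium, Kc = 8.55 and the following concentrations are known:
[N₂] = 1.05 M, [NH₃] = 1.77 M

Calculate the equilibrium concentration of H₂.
[H₂] = 0.7040 M

Kc = ([NH₃]^2) / ([N₂] × [H₂]^3) = 8.55
[H₂]^3 = (product terms)/(Kc · other reactant terms) = 3.1329 / (8.55 · 1.05) = 0.34897
[H₂] = (0.34897)^(1/3) = 0.7040 M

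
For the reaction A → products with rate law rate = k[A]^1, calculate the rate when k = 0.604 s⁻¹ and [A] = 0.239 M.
0.1444 M/s

rate = k·[A]^1 = 0.604·(0.239)^1 = 0.604·0.239 = 0.1444 M/s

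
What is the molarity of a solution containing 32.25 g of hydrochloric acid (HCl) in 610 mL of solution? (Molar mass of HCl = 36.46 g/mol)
Moles of HCl = 32.25 g ÷ 36.46 g/mol = 0.884531 mol
Volume = 610 mL = 0.61 L
Molarity = 0.884531 mol ÷ 0.61 L = 1.45 M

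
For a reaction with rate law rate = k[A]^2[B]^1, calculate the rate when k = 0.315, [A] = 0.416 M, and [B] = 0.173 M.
0.009431 M/s

rate = k·[A]^2·[B]^1 = 0.315·(0.416)^2·(0.173)^1 = 0.315·0.173056·0.173 = 0.009431 M/s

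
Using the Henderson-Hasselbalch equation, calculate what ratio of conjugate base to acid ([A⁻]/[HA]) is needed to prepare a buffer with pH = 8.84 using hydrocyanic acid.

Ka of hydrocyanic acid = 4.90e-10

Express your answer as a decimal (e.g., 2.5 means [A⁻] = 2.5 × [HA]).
[A⁻]/[HA] = 0.339

pKa = −log(4.90e-10) = 9.3098. pH = pKa + log([A⁻]/[HA]). 8.84 = 9.3098 + log(ratio). log(ratio) = 8.84 − 9.3098 = -0.4698. ratio = 10^(-0.4698) = 0.339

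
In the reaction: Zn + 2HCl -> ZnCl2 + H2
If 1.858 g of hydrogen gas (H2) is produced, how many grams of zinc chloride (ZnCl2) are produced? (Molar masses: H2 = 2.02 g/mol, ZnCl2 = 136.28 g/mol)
Moles of H2 = 1.858 g ÷ 2.02 g/mol = 0.919802 mol
Mole ratio: 1 mol ZnCl2 / 1 mol H2
Moles of ZnCl2 = 0.919802 × (1/1) = 0.919802 mol
Mass of ZnCl2 = 0.919802 mol × 136.28 g/mol = 125.4 g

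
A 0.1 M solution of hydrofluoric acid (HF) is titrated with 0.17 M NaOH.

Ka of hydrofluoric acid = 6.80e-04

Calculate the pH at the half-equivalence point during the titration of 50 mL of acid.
pH = pKa = 3.17

At the half-equivalence point, [HA] = [A⁻], so by Henderson–Hasselbalch pH = pKa + log(1) = pKa.
pKa = −log(6.80e-04) = 3.17.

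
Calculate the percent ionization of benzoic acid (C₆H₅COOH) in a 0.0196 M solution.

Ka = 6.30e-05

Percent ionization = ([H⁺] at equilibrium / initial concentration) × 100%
Percent ionization = 5.51%

Let x = [H⁺]. Ka = x²/(C - x) ⇒ x² + (6.30e-05)x - (6.30e-05)(0.0196) = 0. x = 1.0802e-03. Percent = (1.0802e-03/0.0196) × 100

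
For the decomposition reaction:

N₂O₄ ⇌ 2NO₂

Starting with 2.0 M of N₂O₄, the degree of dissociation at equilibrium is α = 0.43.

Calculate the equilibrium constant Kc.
K_c = 2.5951

x = α·[A]₀ = 0.43 × 2.0 = 0.86 M dissociated.
At eq: [N₂O₄] = 2.0 − 0.86 = 1.14 M; [NO₂] = 2x = 1.72 M.
Kc = [NO₂]²/[N₂O₄] = (1.72)²/1.14 = 2.595.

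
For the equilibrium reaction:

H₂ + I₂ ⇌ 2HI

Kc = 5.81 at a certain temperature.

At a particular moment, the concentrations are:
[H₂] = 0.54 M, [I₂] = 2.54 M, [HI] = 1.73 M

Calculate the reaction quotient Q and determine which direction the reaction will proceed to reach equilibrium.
Q = 2.182, Q < K, reaction proceeds forward (toward products)

Q = ([HI]^2) / ([H₂] × [I₂])
  = ((1.73)^2) / ((0.54)·(2.54)) = 2.9929/1.3716 = 2.182
Since Q = 2.182 < Kc = 5.81, the reaction proceeds forward (toward products) to reach equilibrium.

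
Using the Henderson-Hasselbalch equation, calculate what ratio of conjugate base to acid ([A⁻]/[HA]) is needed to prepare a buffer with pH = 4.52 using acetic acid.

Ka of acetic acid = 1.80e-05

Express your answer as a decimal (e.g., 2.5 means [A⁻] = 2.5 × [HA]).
[A⁻]/[HA] = 0.596

pKa = −log(1.80e-05) = 4.7447. pH = pKa + log([A⁻]/[HA]). 4.52 = 4.7447 + log(ratio). log(ratio) = 4.52 − 4.7447 = -0.2247. ratio = 10^(-0.2247) = 0.596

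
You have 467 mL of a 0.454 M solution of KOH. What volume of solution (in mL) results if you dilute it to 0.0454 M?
Using M₁V₁ = M₂V₂:
0.454 × 467 = 0.0454 × V₂
V₂ = (0.454 × 467) / 0.0454 = 4670 mL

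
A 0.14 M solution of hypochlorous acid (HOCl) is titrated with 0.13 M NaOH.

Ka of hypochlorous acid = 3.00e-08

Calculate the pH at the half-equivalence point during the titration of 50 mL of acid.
pH = pKa = 7.52

At the half-equivalence point, [HA] = [A⁻], so by Henderson–Hasselbalch pH = pKa + log(1) = pKa.
pKa = −log(3.00e-08) = 7.52.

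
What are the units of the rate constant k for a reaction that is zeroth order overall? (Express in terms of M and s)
M·s⁻¹

For an n-th order reaction, rate = k·[A]^n has units M/s, so k has units (M/s)/M^n = M^(1-n)·s⁻¹. With n = 0: units = M^(1)·s⁻¹ = M·s⁻¹.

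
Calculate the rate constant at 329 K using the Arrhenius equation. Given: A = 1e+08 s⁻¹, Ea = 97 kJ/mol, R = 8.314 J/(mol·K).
3.97e-08 s⁻¹

k = A·exp(-Ea/(R·T)) = 1e+08·exp(-97000/(8.314·329)) = 1e+08·exp(-35.4622) = 1e+08·3.9715e-16 = 3.97e-08 s⁻¹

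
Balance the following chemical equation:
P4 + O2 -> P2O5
Balanced equation:
P4 + 5O2 -> 2P2O5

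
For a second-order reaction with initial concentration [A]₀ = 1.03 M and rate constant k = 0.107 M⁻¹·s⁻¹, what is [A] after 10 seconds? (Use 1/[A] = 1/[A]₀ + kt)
0.4900 M

1/[A] = 1/[A]₀ + k·t = 1/1.03 + (0.107)·(10) = 0.9709 + 1.0700 = 2.0409
[A] = 1/2.0409 = 0.4900 M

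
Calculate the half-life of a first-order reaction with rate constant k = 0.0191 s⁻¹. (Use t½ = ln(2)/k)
36.29 s

t½ = ln(2)/k = 0.6931/0.0191 = 36.29 s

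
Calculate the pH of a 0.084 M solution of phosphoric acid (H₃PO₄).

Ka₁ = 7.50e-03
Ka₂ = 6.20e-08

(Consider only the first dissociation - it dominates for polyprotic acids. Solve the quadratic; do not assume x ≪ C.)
pH = 1.66

x² + Ka₁·x − Ka₁·C = 0 with Ka₁ = 7.50e-03, C = 0.084.
x = (−Ka₁ + √(Ka₁² + 4·Ka₁·C))/2 = 2.1628e-02 M, so pH = 1.66.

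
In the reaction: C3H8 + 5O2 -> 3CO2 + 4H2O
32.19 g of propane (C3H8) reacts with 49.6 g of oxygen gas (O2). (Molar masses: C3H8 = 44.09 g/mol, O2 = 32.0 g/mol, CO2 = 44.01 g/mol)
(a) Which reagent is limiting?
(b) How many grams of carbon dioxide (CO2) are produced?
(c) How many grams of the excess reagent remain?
(a) O2, (b) 40.93 g, (c) 18.52 g

Moles of C3H8 = 32.19 g ÷ 44.09 g/mol = 0.730098 mol
Moles of O2 = 49.6 g ÷ 32.0 g/mol = 1.55 mol
Moles ÷ coefficient: C3H8: 0.730098/1 = 0.7301, O2: 1.55/5 = 0.31
(a) O2 has the smaller value, so O2 is the limiting reagent.
(b) Moles of CO2 = 1.55 mol O2 × (3/5) = 0.93 mol; mass = 0.93 mol × 44.01 g/mol = 40.93 g
(c) C3H8 consumed = 1.55 × (1/5) = 0.31 mol; remaining = 0.730098 − 0.31 = 0.420098 mol; mass = 0.420098 mol × 44.09 g/mol = 18.52 g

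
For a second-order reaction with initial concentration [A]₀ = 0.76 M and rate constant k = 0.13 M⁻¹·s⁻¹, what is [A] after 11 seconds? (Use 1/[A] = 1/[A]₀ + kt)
0.3642 M

1/[A] = 1/[A]₀ + k·t = 1/0.76 + (0.13)·(11) = 1.3158 + 1.4300 = 2.7458
[A] = 1/2.7458 = 0.3642 M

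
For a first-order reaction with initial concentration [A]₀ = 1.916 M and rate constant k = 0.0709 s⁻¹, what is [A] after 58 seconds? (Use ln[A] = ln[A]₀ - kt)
0.0314 M

ln[A] = ln[A]₀ - k·t = ln(1.916) - (0.0709)·(58) = 0.6502 - 4.1122 = -3.4620
[A] = e^(-3.4620) = 0.0314 M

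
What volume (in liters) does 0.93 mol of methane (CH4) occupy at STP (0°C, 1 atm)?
At STP, 1 mol of gas occupies 22.4 L
Volume = 0.93 mol × 22.4 L/mol = 20.83 L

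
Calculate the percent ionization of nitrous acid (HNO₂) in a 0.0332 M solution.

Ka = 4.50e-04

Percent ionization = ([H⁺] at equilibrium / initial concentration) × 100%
Percent ionization = 11%

Let x = [H⁺]. Ka = x²/(C - x) ⇒ x² + (4.50e-04)x - (4.50e-04)(0.0332) = 0. x = 3.6468e-03. Percent = (3.6468e-03/0.0332) × 100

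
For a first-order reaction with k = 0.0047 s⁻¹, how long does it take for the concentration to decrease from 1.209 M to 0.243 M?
341.38 s

From ln[A] = ln[A]₀ - k·t: t = ln([A]₀/[A])/k = ln(1.209/0.243)/0.0047 = ln(4.9753)/0.0047 = 1.6045/0.0047 = 341.38 s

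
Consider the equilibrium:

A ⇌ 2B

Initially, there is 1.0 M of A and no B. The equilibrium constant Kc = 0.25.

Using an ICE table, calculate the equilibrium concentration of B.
[B] = 0.441 M

ICE: [A] = 1.0 − x, [B] = 2x.
Kc = (2x)²/(1.0 − x) = 0.25 ⇒ 4x² + 0.25x − 0.25 = 0.
x = (−0.25 + √(0.25² + 4·4·0.25))/(2·4) = (−0.25 + √4.0625)/8 = 0.2207.
[B] = 2x = 0.441 M.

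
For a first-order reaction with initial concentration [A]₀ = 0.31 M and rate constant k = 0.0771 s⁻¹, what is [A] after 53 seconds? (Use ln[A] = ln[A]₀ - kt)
0.0052 M

ln[A] = ln[A]₀ - k·t = ln(0.31) - (0.0771)·(53) = -1.1712 - 4.0863 = -5.2575
[A] = e^(-5.2575) = 0.0052 M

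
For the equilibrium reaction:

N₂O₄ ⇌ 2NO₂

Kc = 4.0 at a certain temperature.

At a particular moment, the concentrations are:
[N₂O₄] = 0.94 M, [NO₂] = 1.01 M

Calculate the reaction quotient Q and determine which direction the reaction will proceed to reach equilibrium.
Q = 1.085, Q < K, reaction proceeds forward (toward products)

Q = ([NO₂]^2) / ([N₂O₄])
  = ((1.01)^2) / ((0.94)) = 1.0201/0.94 = 1.085
Since Q = 1.085 < Kc = 4.0, the reaction proceeds forward (toward products) to reach equilibrium.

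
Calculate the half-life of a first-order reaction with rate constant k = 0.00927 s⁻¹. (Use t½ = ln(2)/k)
74.77 s

t½ = ln(2)/k = 0.6931/0.00927 = 74.77 s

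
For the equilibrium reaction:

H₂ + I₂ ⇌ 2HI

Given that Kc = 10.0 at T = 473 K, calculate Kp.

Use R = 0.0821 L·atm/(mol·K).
K_p = 10.0000

Δn = (moles gaseous products) − (moles gaseous reactants) = 0
T = 473 K; RT = 0.0821 × 473 = 38.8333
Kp = Kc·(RT)^Δn = 10.0 × (38.8333)^0 = 10.0 × 1 = 10.0000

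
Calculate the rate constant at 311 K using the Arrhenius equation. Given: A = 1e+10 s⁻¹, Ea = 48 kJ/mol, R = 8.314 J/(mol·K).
8.67e+01 s⁻¹

k = A·exp(-Ea/(R·T)) = 1e+10·exp(-48000/(8.314·311)) = 1e+10·exp(-18.5640) = 1e+10·8.6650e-09 = 8.67e+01 s⁻¹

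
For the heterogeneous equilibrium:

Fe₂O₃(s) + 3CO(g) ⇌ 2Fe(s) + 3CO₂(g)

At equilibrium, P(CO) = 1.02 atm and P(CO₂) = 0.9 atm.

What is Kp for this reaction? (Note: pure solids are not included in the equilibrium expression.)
K_p = 0.687

Solids (Fe₂O₃, Fe) are excluded.
Kp = P(CO₂)³/P(CO)³ = (0.9)³/(1.02)³ = 0.729/1.061 = 0.687.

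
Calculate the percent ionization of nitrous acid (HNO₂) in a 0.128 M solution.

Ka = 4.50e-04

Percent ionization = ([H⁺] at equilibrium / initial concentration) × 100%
Percent ionization = 5.76%

Let x = [H⁺]. Ka = x²/(C - x) ⇒ x² + (4.50e-04)x - (4.50e-04)(0.128) = 0. x = 7.3678e-03. Percent = (7.3678e-03/0.128) × 100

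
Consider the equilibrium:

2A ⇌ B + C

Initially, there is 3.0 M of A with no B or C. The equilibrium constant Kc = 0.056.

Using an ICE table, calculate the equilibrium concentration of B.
[B] = 0.482 M

ICE: [A] = 3.0 − 2x, [B] = [C] = x.
Kc = x²/(3.0 − 2x)² = 0.056 ⇒ √Kc = x/(3.0 − 2x).
x = √0.056·3.0/(1 + 2√0.056) = 0.23664·3.0/1.4733 = 0.48187.
[B] = x = 0.482 M.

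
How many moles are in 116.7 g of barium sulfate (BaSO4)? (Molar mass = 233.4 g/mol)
Moles = 116.7 g ÷ 233.4 g/mol = 0.5 mol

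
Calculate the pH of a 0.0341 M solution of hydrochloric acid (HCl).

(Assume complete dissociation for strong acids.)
pH = 1.47

[H⁺] = 0.0341 M for strong acid. pH = -log[H⁺] = -log(0.0341)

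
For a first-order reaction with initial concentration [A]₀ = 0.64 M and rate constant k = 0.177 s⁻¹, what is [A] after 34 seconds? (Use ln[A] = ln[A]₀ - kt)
0.0016 M

ln[A] = ln[A]₀ - k·t = ln(0.64) - (0.177)·(34) = -0.4463 - 6.0180 = -6.4643
[A] = e^(-6.4643) = 0.0016 M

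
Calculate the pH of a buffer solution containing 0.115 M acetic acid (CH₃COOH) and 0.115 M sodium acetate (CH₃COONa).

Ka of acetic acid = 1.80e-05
pH = 4.74

pKa = -log(1.80e-05) = 4.74. pH = pKa + log([A⁻]/[HA]) = 4.74 + log(0.115/0.115)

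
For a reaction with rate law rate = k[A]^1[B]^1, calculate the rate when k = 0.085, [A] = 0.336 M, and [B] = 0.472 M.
0.01348 M/s

rate = k·[A]^1·[B]^1 = 0.085·(0.336)^1·(0.472)^1 = 0.085·0.336·0.472 = 0.01348 M/s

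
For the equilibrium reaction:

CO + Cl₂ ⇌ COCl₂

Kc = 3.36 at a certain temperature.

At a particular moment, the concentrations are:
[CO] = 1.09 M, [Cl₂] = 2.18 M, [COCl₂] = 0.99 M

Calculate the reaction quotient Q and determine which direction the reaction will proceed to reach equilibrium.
Q = 0.417, Q < K, reaction proceeds forward (toward products)

Q = ([COCl₂]) / ([CO] × [Cl₂])
  = ((0.99)) / ((1.09)·(2.18)) = 0.99/2.3762 = 0.4166
Since Q = 0.4166 < Kc = 3.36, the reaction proceeds forward (toward products) to reach equilibrium.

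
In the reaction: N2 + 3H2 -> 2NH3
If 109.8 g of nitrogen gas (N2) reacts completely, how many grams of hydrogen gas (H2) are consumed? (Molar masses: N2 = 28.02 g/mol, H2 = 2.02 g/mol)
Moles of N2 = 109.8 g ÷ 28.02 g/mol = 3.91863 mol
Mole ratio: 3 mol H2 / 1 mol N2
Moles of H2 = 3.91863 × (3/1) = 11.7559 mol
Mass of H2 = 11.7559 mol × 2.02 g/mol = 23.75 g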